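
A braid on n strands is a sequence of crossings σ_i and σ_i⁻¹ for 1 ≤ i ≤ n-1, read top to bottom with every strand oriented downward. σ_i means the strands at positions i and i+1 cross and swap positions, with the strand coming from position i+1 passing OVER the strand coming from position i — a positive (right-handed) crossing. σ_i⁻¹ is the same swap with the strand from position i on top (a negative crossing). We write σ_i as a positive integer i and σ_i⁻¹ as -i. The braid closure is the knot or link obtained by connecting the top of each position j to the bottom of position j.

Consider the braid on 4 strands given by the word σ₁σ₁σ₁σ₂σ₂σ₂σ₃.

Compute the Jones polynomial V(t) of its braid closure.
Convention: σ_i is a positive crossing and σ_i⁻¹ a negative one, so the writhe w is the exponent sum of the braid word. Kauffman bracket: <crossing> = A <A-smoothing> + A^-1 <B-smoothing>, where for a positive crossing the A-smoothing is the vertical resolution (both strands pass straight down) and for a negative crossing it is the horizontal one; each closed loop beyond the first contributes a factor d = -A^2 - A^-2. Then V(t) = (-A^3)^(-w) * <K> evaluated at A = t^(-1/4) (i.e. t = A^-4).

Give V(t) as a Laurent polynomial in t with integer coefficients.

The presented braid s1 s1 s1 s2 s2 s2 s3 on 4 strands reduces by inverse Markov moves (closure unchanged at each step):
  Destabilize: the word has the form β·s3 where s3 occurs only as the final letter (β ∈ B_3); drop it and the last strand → 3 strands.
Reduced to β = s1 s1 s1 s2 s2 s2 on 3 strands, 6 crossings.
Compute on β:
Braid: s1 s1 s1 s2 s2 s2 on 3 strands, 6 crossings.
Writhe w = (#positive) - (#negative) = 6 - 0 = 6.
Computing the Kauffman bracket via state sum. There are 2^6 = 64 states.
Smooth each crossing (0=||, 1=⌣⌢); contribution A^(Σ sign_k(1-2s_k)) * d^(L-1).
Tabulate the states by total A-exponent and number of loops L (A-exp: L × count):
  A^6: L=3 ×1
  A^4: L=2 ×6
  A^2: L=1 ×9, L=3 ×6
  A^0: L=2 ×18, L=4 ×2
  A^-2: L=3 ×15
  A^-4: L=4 ×6
  A^-6: L=5 ×1
Each group contributes A^e * Σ count * d^(L-1):
Powers of d = -A^2 - A^-2: d^2 = A^4 + 2 + A^-4; d^3 = -A^6 - 3*A^2 - 3*A^-2 - A^-6; d^4 = A^8 + 4*A^4 + 6 + 4*A^-4 + A^-8.
  A^6 * (d^2) = A^10 + 2*A^6 + A^2
  A^4 * (6*d) = -6*A^6 - 6*A^2
  A^2 * (9 + 6*d^2) = 6*A^6 + 21*A^2 + 6*A^-2
  A^0 * (18*d + 2*d^3) = -2*A^6 - 24*A^2 - 24*A^-2 - 2*A^-6
  A^-2 * (15*d^2) = 15*A^2 + 30*A^-2 + 15*A^-6
  A^-4 * (6*d^3) = -6*A^2 - 18*A^-2 - 18*A^-6 - 6*A^-10
  A^-6 * (d^4) = A^2 + 4*A^-2 + 6*A^-6 + 4*A^-10 + A^-14
Summing the groups: <K> = A^10 + 2*A^2 - 2*A^-2 + A^-6 - 2*A^-10 + A^-14
Normalise by the writhe: (-A^3)^(-w) = (-A^3)^(-6) = A^-18, so f(A) = A^-18 * <K> = A^-8 + 2*A^-16 - 2*A^-20 + A^-24 - 2*A^-28 + A^-32.
Substitute A = t^(-1/4), i.e. A^e → t^(-e/4): V(t) = t^8 - 2*t^7 + t^6 - 2*t^5 + 2*t^4 + t^2

Answer: t^8 - 2*t^7 + t^6 - 2*t^5 + 2*t^4 + t^2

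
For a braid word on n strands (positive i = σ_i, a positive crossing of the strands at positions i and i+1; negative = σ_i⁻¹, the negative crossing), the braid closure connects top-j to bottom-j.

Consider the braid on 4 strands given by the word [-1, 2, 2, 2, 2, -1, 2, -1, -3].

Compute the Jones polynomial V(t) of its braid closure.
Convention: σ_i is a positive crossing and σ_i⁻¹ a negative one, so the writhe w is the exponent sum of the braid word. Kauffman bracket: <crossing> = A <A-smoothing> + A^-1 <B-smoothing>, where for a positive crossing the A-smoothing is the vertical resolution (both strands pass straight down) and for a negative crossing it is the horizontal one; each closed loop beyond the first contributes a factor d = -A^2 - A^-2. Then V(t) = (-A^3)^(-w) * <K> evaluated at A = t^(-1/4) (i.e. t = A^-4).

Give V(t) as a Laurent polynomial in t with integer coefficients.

The presented braid s1^-1 s2 s2 s2 s2 s1^-1 s2 s1^-1 s3^-1 on 4 strands reduces by inverse Markov moves (closure unchanged at each step):
  Destabilize: the word has the form β·s3^-1 where s3^-1 occurs only as the final letter (β ∈ B_3); drop it and the last strand → 3 strands.
Reduced to β = s1^-1 s2 s2 s2 s2 s1^-1 s2 s1^-1 on 3 strands, 8 crossings.
Compute on β:
Braid: s1^-1 s2 s2 s2 s2 s1^-1 s2 s1^-1 on 3 strands, 8 crossings.
Writhe w = (#positive) - (#negative) = 5 - 3 = 2.
State-sum expansion of <K>. There are 2^8 = 256 states.
Each crossing splits two ways (0=vertical, 1=horizontal). The state's weight is A^(#A-smoothings - #B-smoothings) * d^(loops - 1).
Tabulate the states by total A-exponent and number of loops L (A-exp: L × count):
  A^8: L=4 ×1
  A^6: L=3 ×8
  A^4: L=2 ×22, L=4 ×6
  A^2: L=1 ×23, L=3 ×29, L=5 ×4
  A^0: L=2 ×47, L=4 ×22, L=6 ×1
  A^-2: L=3 ×48, L=5 ×8
  A^-4: L=4 ×27, L=6 ×1
  A^-6: L=5 ×8
  A^-8: L=6 ×1
Each group contributes A^e * Σ count * d^(L-1):
Powers of d = -A^2 - A^-2: d^2 = A^4 + 2 + A^-4; d^3 = -A^6 - 3*A^2 - 3*A^-2 - A^-6; d^4 = A^8 + 4*A^4 + 6 + 4*A^-4 + A^-8; d^5 = -A^10 - 5*A^6 - 10*A^2 - 10*A^-2 - 5*A^-6 - A^-10.
  A^8 * (d^3) = -A^14 - 3*A^10 - 3*A^6 - A^2
  A^6 * (8*d^2) = 8*A^10 + 16*A^6 + 8*A^2
  A^4 * (22*d + 6*d^3) = -6*A^10 - 40*A^6 - 40*A^2 - 6*A^-2
  A^2 * (23 + 29*d^2 + 4*d^4) = 4*A^10 + 45*A^6 + 105*A^2 + 45*A^-2 + 4*A^-6
  A^0 * (47*d + 22*d^3 + d^5) = -A^10 - 27*A^6 - 123*A^2 - 123*A^-2 - 27*A^-6 - A^-10
  A^-2 * (48*d^2 + 8*d^4) = 8*A^6 + 80*A^2 + 144*A^-2 + 80*A^-6 + 8*A^-10
  A^-4 * (27*d^3 + d^5) = -A^6 - 32*A^2 - 91*A^-2 - 91*A^-6 - 32*A^-10 - A^-14
  A^-6 * (8*d^4) = 8*A^2 + 32*A^-2 + 48*A^-6 + 32*A^-10 + 8*A^-14
  A^-8 * (d^5) = -A^2 - 5*A^-2 - 10*A^-6 - 10*A^-10 - 5*A^-14 - A^-18
Summing the groups: <K> = -A^14 + 2*A^10 - 2*A^6 + 4*A^2 - 4*A^-2 + 4*A^-6 - 3*A^-10 + 2*A^-14 - A^-18
Normalise by the writhe: (-A^3)^(-w) = (-A^3)^(-2) = A^-6, so f(A) = A^-6 * <K> = -A^8 + 2*A^4 - 2 + 4*A^-4 - 4*A^-8 + 4*A^-12 - 3*A^-16 + 2*A^-20 - A^-24.
Substitute A = t^(-1/4), i.e. A^e → t^(-e/4): V(t) = -t^6 + 2*t^5 - 3*t^4 + 4*t^3 - 4*t^2 + 4*t - 2 + 2*t^-1 - t^-2

Answer: -t^6 + 2*t^5 - 3*t^4 + 4*t^3 - 4*t^2 + 4*t - 2 + 2*t^-1 - t^-2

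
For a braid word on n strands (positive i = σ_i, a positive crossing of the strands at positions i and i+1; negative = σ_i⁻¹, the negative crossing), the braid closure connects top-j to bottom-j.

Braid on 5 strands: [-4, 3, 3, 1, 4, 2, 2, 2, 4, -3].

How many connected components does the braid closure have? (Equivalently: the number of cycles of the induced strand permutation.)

1

Derivation:
Track the strand permutation on 5 strands, starting from identity.
  step 1: s4^-1 swaps positions 4,5 -> [1 2 3 5 4]
  step 2: s3 swaps positions 3,4 -> [1 2 5 3 4]
  step 3: s3 swaps positions 3,4 -> [1 2 3 5 4]
  step 4: s1 swaps positions 1,2 -> [2 1 3 5 4]
  step 5: s4 swaps positions 4,5 -> [2 1 3 4 5]
  step 6: s2 swaps positions 2,3 -> [2 3 1 4 5]
  step 7: s2 swaps positions 2,3 -> [2 1 3 4 5]
  step 8: s2 swaps positions 2,3 -> [2 3 1 4 5]
  step 9: s4 swaps positions 4,5 -> [2 3 1 5 4]
  step 10: s3^-1 swaps positions 3,4 -> [2 3 5 1 4]
Final permutation (position -> original strand): [2 3 5 1 4]
Closure components = cycle count of this permutation = 1.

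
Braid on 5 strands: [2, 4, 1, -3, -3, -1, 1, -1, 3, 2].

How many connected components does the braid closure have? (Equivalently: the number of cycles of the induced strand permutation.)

3

Derivation:
Track the strand permutation on 5 strands, starting from identity.
  step 1: s2 swaps positions 2,3 -> [1 3 2 4 5]
  step 2: s4 swaps positions 4,5 -> [1 3 2 5 4]
  step 3: s1 swaps positions 1,2 -> [3 1 2 5 4]
  step 4: s3^-1 swaps positions 3,4 -> [3 1 5 2 4]
  step 5: s3^-1 swaps positions 3,4 -> [3 1 2 5 4]
  step 6: s1^-1 swaps positions 1,2 -> [1 3 2 5 4]
  step 7: s1 swaps positions 1,2 -> [3 1 2 5 4]
  step 8: s1^-1 swaps positions 1,2 -> [1 3 2 5 4]
  step 9: s3 swaps positions 3,4 -> [1 3 5 2 4]
  step 10: s2 swaps positions 2,3 -> [1 5 3 2 4]
Final permutation (position -> original strand): [1 5 3 2 4]
Closure components = cycle count of this permutation = 3.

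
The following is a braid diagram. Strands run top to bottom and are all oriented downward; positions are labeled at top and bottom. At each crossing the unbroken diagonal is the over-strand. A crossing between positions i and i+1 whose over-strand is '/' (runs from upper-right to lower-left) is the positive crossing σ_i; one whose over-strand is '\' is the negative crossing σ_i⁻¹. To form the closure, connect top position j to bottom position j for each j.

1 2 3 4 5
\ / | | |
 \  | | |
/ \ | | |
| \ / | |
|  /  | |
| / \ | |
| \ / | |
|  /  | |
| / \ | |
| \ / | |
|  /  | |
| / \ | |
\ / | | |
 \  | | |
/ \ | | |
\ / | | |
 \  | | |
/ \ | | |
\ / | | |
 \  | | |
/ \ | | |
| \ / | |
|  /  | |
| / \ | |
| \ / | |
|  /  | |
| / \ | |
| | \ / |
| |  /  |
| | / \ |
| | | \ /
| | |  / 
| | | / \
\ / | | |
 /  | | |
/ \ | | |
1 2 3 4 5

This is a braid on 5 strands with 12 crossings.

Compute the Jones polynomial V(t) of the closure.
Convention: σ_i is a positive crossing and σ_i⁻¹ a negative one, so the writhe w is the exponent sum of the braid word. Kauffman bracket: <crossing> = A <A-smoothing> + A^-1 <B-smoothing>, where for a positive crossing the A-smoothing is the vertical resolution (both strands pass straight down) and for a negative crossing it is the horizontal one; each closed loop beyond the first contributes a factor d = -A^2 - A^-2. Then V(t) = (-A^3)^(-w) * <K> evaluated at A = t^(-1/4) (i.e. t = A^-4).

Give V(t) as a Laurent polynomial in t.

-t^6 + t^5 - 2*t^4 + 3*t^3 - 2*t^2 + 3*t - 1 + t^-1 - t^-2

Derivation:
Reading the diagram top to bottom ('/'-over between positions i,i+1 = s_i, '\'-over = s_i^-1): braid word = s1^-1 s2 s2 s2 s1^-1 s1^-1 s1^-1 s2 s2 s3 s4 s1.
The presented braid s1^-1 s2 s2 s2 s1^-1 s1^-1 s1^-1 s2 s2 s3 s4 s1 on 5 strands reduces by inverse Markov moves (closure unchanged at each step):
  Deconjugate: the word is γ·β·γ⁻¹ with γ = s1^-1 (prefix) and γ⁻¹ = s1 (suffix); strip both.
  Destabilize: the word has the form β·s4 where s4 occurs only as the final letter (β ∈ B_4); drop it and the last strand → 4 strands.
  Destabilize: the word has the form β·s3 where s3 occurs only as the final letter (β ∈ B_3); drop it and the last strand → 3 strands.
Reduced to β = s2 s2 s2 s1^-1 s1^-1 s1^-1 s2 s2 on 3 strands, 8 crossings.
Compute on β:
Braid: s2 s2 s2 s1^-1 s1^-1 s1^-1 s2 s2 on 3 strands, 8 crossings.
Writhe w = (#positive) - (#negative) = 5 - 3 = 2.
Enumerate smoothing states for the bracket polynomial. There are 2^8 = 256 states.
For each crossing: s=0 is the vertical smoothing, s=1 horizontal. Crossing k contributes A^(sign_k * (1 - 2*s_k)); loop factor d = -A^2 - A^-2.
Tabulate the states by total A-exponent and number of loops L (A-exp: L × count):
  A^8: L=4 ×1
  A^6: L=3 ×8
  A^4: L=2 ×18, L=4 ×10
  A^2: L=1 ×15, L=3 ×31, L=5 ×10
  A^0: L=2 ×35, L=4 ×30, L=6 ×5
  A^-2: L=3 ×40, L=5 ×15, L=7 ×1
  A^-4: L=4 ×25, L=6 ×3
  A^-6: L=5 ×8
  A^-8: L=6 ×1
Each group contributes A^e * Σ count * d^(L-1):
Powers of d = -A^2 - A^-2: d^2 = A^4 + 2 + A^-4; d^3 = -A^6 - 3*A^2 - 3*A^-2 - A^-6; d^4 = A^8 + 4*A^4 + 6 + 4*A^-4 + A^-8; d^5 = -A^10 - 5*A^6 - 10*A^2 - 10*A^-2 - 5*A^-6 - A^-10; d^6 = A^12 + 6*A^8 + 15*A^4 + 20 + 15*A^-4 + 6*A^-8 + A^-12.
  A^8 * (d^3) = -A^14 - 3*A^10 - 3*A^6 - A^2
  A^6 * (8*d^2) = 8*A^10 + 16*A^6 + 8*A^2
  A^4 * (18*d + 10*d^3) = -10*A^10 - 48*A^6 - 48*A^2 - 10*A^-2
  A^2 * (15 + 31*d^2 + 10*d^4) = 10*A^10 + 71*A^6 + 137*A^2 + 71*A^-2 + 10*A^-6
  A^0 * (35*d + 30*d^3 + 5*d^5) = -5*A^10 - 55*A^6 - 175*A^2 - 175*A^-2 - 55*A^-6 - 5*A^-10
  A^-2 * (40*d^2 + 15*d^4 + d^6) = A^10 + 21*A^6 + 115*A^2 + 190*A^-2 + 115*A^-6 + 21*A^-10 + A^-14
  A^-4 * (25*d^3 + 3*d^5) = -3*A^6 - 40*A^2 - 105*A^-2 - 105*A^-6 - 40*A^-10 - 3*A^-14
  A^-6 * (8*d^4) = 8*A^2 + 32*A^-2 + 48*A^-6 + 32*A^-10 + 8*A^-14
  A^-8 * (d^5) = -A^2 - 5*A^-2 - 10*A^-6 - 10*A^-10 - 5*A^-14 - A^-18
Summing the groups: <K> = -A^14 + A^10 - A^6 + 3*A^2 - 2*A^-2 + 3*A^-6 - 2*A^-10 + A^-14 - A^-18
Normalise by the writhe: (-A^3)^(-w) = (-A^3)^(-2) = A^-6, so f(A) = A^-6 * <K> = -A^8 + A^4 - 1 + 3*A^-4 - 2*A^-8 + 3*A^-12 - 2*A^-16 + A^-20 - A^-24.
Substitute A = t^(-1/4), i.e. A^e → t^(-e/4): V(t) = -t^6 + t^5 - 2*t^4 + 3*t^3 - 2*t^2 + 3*t - 1 + t^-1 - t^-2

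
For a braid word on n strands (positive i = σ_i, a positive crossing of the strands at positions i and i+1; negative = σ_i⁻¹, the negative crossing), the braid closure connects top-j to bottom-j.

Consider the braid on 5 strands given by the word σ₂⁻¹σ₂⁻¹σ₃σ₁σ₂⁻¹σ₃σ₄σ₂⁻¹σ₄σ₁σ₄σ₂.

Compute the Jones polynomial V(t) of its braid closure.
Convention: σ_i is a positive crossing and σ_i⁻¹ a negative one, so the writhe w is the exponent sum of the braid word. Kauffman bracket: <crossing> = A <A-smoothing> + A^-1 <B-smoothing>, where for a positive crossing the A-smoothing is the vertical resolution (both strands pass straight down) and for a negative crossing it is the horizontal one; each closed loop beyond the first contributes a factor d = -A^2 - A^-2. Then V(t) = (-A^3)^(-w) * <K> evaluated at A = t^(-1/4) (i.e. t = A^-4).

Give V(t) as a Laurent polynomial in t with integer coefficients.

The presented braid s2^-1 s2^-1 s3 s1 s2^-1 s3 s4 s2^-1 s4 s1 s4 s2 on 5 strands reduces by inverse Markov moves (closure unchanged at each step):
  Deconjugate: the word is γ·β·γ⁻¹ with γ = s2^-1 (prefix) and γ⁻¹ = s2 (suffix); strip both.
Reduced to β = s2^-1 s3 s1 s2^-1 s3 s4 s2^-1 s4 s1 s4 on 5 strands, 10 crossings.
Compute on β:
Braid: s2^-1 s3 s1 s2^-1 s3 s4 s2^-1 s4 s1 s4 on 5 strands, 10 crossings.
Writhe w = (#positive) - (#negative) = 7 - 3 = 4.
Enumerate smoothing states for the bracket polynomial. There are 2^10 = 1024 states.
Each crossing splits two ways (0=vertical, 1=horizontal). The state's weight is A^(#A-smoothings - #B-smoothings) * d^(loops - 1).
Tabulate the states by total A-exponent and number of loops L (A-exp: L × count):
  A^10: L=6 ×1
  A^8: L=5 ×10
  A^6: L=4 ×42, L=6 ×3
  A^4: L=3 ×95, L=5 ×24, L=7 ×1
  A^2: L=2 ×117, L=4 ×86, L=6 ×7
  A^0: L=1 ×63, L=3 ×157, L=5 ×32
  A^-2: L=2 ×120, L=4 ×87, L=6 ×3
  A^-4: L=3 ×99, L=5 ×21
  A^-6: L=4 ×43, L=6 ×2
  A^-8: L=5 ×10
  A^-10: L=6 ×1
Each group contributes A^e * Σ count * d^(L-1):
Powers of d = -A^2 - A^-2: d^2 = A^4 + 2 + A^-4; d^3 = -A^6 - 3*A^2 - 3*A^-2 - A^-6; d^4 = A^8 + 4*A^4 + 6 + 4*A^-4 + A^-8; d^5 = -A^10 - 5*A^6 - 10*A^2 - 10*A^-2 - 5*A^-6 - A^-10; d^6 = A^12 + 6*A^8 + 15*A^4 + 20 + 15*A^-4 + 6*A^-8 + A^-12.
  A^10 * (d^5) = -A^20 - 5*A^16 - 10*A^12 - 10*A^8 - 5*A^4 - 1
  A^8 * (10*d^4) = 10*A^16 + 40*A^12 + 60*A^8 + 40*A^4 + 10
  A^6 * (42*d^3 + 3*d^5) = -3*A^16 - 57*A^12 - 156*A^8 - 156*A^4 - 57 - 3*A^-4
  A^4 * (95*d^2 + 24*d^4 + d^6) = A^16 + 30*A^12 + 206*A^8 + 354*A^4 + 206 + 30*A^-4 + A^-8
  A^2 * (117*d + 86*d^3 + 7*d^5) = -7*A^12 - 121*A^8 - 445*A^4 - 445 - 121*A^-4 - 7*A^-8
  A^0 * (63 + 157*d^2 + 32*d^4) = 32*A^8 + 285*A^4 + 569 + 285*A^-4 + 32*A^-8
  A^-2 * (120*d + 87*d^3 + 3*d^5) = -3*A^8 - 102*A^4 - 411 - 411*A^-4 - 102*A^-8 - 3*A^-12
  A^-4 * (99*d^2 + 21*d^4) = 21*A^4 + 183 + 324*A^-4 + 183*A^-8 + 21*A^-12
  A^-6 * (43*d^3 + 2*d^5) = -2*A^4 - 53 - 149*A^-4 - 149*A^-8 - 53*A^-12 - 2*A^-16
  A^-8 * (10*d^4) = 10 + 40*A^-4 + 60*A^-8 + 40*A^-12 + 10*A^-16
  A^-10 * (d^5) = -1 - 5*A^-4 - 10*A^-8 - 10*A^-12 - 5*A^-16 - A^-20
Summing the groups: <K> = -A^20 + 3*A^16 - 4*A^12 + 8*A^8 - 10*A^4 + 10 - 10*A^-4 + 8*A^-8 - 5*A^-12 + 3*A^-16 - A^-20
Normalise by the writhe: (-A^3)^(-w) = (-A^3)^(-4) = A^-12, so f(A) = A^-12 * <K> = -A^8 + 3*A^4 - 4 + 8*A^-4 - 10*A^-8 + 10*A^-12 - 10*A^-16 + 8*A^-20 - 5*A^-24 + 3*A^-28 - A^-32.
Substitute A = t^(-1/4), i.e. A^e → t^(-e/4): V(t) = -t^8 + 3*t^7 - 5*t^6 + 8*t^5 - 10*t^4 + 10*t^3 - 10*t^2 + 8*t - 4 + 3*t^-1 - t^-2

Answer: -t^8 + 3*t^7 - 5*t^6 + 8*t^5 - 10*t^4 + 10*t^3 - 10*t^2 + 8*t - 4 + 3*t^-1 - t^-2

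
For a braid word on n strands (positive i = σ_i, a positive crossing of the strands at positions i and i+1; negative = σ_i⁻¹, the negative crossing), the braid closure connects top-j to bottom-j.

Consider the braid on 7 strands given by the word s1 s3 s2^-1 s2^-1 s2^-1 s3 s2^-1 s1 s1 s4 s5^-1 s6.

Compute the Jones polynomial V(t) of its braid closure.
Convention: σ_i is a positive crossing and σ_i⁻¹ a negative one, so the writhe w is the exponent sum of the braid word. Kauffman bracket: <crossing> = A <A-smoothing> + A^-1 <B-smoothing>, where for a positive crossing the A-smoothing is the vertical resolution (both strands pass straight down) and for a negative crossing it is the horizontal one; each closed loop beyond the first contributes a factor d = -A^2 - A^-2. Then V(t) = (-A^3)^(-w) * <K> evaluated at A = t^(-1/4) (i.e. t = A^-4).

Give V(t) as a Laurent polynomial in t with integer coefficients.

The presented braid s1 s3 s2^-1 s2^-1 s2^-1 s3 s2^-1 s1 s1 s4 s5^-1 s6 on 7 strands reduces by inverse Markov moves (closure unchanged at each step):
  Destabilize: the word has the form β·s6 where s6 occurs only as the final letter (β ∈ B_6); drop it and the last strand → 6 strands.
  Destabilize: the word has the form β·s5^-1 where s5^-1 occurs only as the final letter (β ∈ B_5); drop it and the last strand → 5 strands.
  Destabilize: the word has the form β·s4 where s4 occurs only as the final letter (β ∈ B_4); drop it and the last strand → 4 strands.
Reduced to β = s1 s3 s2^-1 s2^-1 s2^-1 s3 s2^-1 s1 s1 on 4 strands, 9 crossings.
Compute on β:
Braid: s1 s3 s2^-1 s2^-1 s2^-1 s3 s2^-1 s1 s1 on 4 strands, 9 crossings.
Writhe w = (#positive) - (#negative) = 5 - 4 = 1.
State-sum expansion of <K>. There are 2^9 = 512 states.
Smooth each crossing (0=||, 1=⌣⌢); contribution A^(Σ sign_k(1-2s_k)) * d^(L-1).
Tabulate the states by total A-exponent and number of loops L (A-exp: L × count):
  A^9: L=6 ×1
  A^7: L=5 ×9
  A^5: L=4 ×33, L=6 ×3
  A^3: L=3 ×64, L=5 ×19, L=7 ×1
  A^1: L=2 ×68, L=4 ×52, L=6 ×6
  A^-1: L=1 ×33, L=3 ×75, L=5 ×18
  A^-3: L=2 ×51, L=4 ×32, L=6 ×1
  A^-5: L=3 ×32, L=5 ×4
  A^-7: L=4 ×9
  A^-9: L=5 ×1
Each group contributes A^e * Σ count * d^(L-1):
Powers of d = -A^2 - A^-2: d^2 = A^4 + 2 + A^-4; d^3 = -A^6 - 3*A^2 - 3*A^-2 - A^-6; d^4 = A^8 + 4*A^4 + 6 + 4*A^-4 + A^-8; d^5 = -A^10 - 5*A^6 - 10*A^2 - 10*A^-2 - 5*A^-6 - A^-10; d^6 = A^12 + 6*A^8 + 15*A^4 + 20 + 15*A^-4 + 6*A^-8 + A^-12.
  A^9 * (d^5) = -A^19 - 5*A^15 - 10*A^11 - 10*A^7 - 5*A^3 - A^-1
  A^7 * (9*d^4) = 9*A^15 + 36*A^11 + 54*A^7 + 36*A^3 + 9*A^-1
  A^5 * (33*d^3 + 3*d^5) = -3*A^15 - 48*A^11 - 129*A^7 - 129*A^3 - 48*A^-1 - 3*A^-5
  A^3 * (64*d^2 + 19*d^4 + d^6) = A^15 + 25*A^11 + 155*A^7 + 262*A^3 + 155*A^-1 + 25*A^-5 + A^-9
  A^1 * (68*d + 52*d^3 + 6*d^5) = -6*A^11 - 82*A^7 - 284*A^3 - 284*A^-1 - 82*A^-5 - 6*A^-9
  A^-1 * (33 + 75*d^2 + 18*d^4) = 18*A^7 + 147*A^3 + 291*A^-1 + 147*A^-5 + 18*A^-9
  A^-3 * (51*d + 32*d^3 + d^5) = -A^7 - 37*A^3 - 157*A^-1 - 157*A^-5 - 37*A^-9 - A^-13
  A^-5 * (32*d^2 + 4*d^4) = 4*A^3 + 48*A^-1 + 88*A^-5 + 48*A^-9 + 4*A^-13
  A^-7 * (9*d^3) = -9*A^-1 - 27*A^-5 - 27*A^-9 - 9*A^-13
  A^-9 * (d^4) = A^-1 + 4*A^-5 + 6*A^-9 + 4*A^-13 + A^-17
Summing the groups: <K> = -A^19 + 2*A^15 - 3*A^11 + 5*A^7 - 6*A^3 + 5*A^-1 - 5*A^-5 + 3*A^-9 - 2*A^-13 + A^-17
Normalise by the writhe: (-A^3)^(-w) = (-A^3)^(-1) = -A^-3, so f(A) = -A^-3 * <K> = A^16 - 2*A^12 + 3*A^8 - 5*A^4 + 6 - 5*A^-4 + 5*A^-8 - 3*A^-12 + 2*A^-16 - A^-20.
Substitute A = t^(-1/4), i.e. A^e → t^(-e/4): V(t) = -t^5 + 2*t^4 - 3*t^3 + 5*t^2 - 5*t + 6 - 5*t^-1 + 3*t^-2 - 2*t^-3 + t^-4

Answer: -t^5 + 2*t^4 - 3*t^3 + 5*t^2 - 5*t + 6 - 5*t^-1 + 3*t^-2 - 2*t^-3 + t^-4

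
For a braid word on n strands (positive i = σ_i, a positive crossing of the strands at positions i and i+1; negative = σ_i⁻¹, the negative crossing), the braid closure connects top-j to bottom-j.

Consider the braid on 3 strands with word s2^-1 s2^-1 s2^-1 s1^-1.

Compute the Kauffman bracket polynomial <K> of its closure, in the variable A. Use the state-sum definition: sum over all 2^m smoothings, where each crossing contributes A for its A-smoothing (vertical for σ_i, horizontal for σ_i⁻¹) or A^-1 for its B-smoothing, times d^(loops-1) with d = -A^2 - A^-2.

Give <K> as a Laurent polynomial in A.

-A^4 + 1 + A^-8

Derivation:
Braid: s2^-1 s2^-1 s2^-1 s1^-1 on 3 strands, 4 crossings.
Writhe w = (#positive) - (#negative) = 0 - 4 = -4.
State-sum expansion of <K>. There are 2^4 = 16 states.
For each crossing: s=0 is the vertical smoothing, s=1 horizontal. Crossing k contributes A^(sign_k * (1 - 2*s_k)); loop factor d = -A^2 - A^-2.
  state 0000: A-exp=-4, loops=3, term = A^-4 * d^2
  state 0001: A-exp=-2, loops=2, term = A^-2 * d^1
  state 0010: A-exp=-2, loops=2, term = A^-2 * d^1
  state 0011: A-exp=+0, loops=1, term = A^0 * d^0
  state 0100: A-exp=-2, loops=2, term = A^-2 * d^1
  state 0101: A-exp=+0, loops=1, term = A^0 * d^0
  state 0110: A-exp=+0, loops=3, term = A^0 * d^2
  state 0111: A-exp=+2, loops=2, term = A^2 * d^1
  state 1000: A-exp=-2, loops=2, term = A^-2 * d^1
  state 1001: A-exp=+0, loops=1, term = A^0 * d^0
  state 1010: A-exp=+0, loops=3, term = A^0 * d^2
  state 1011: A-exp=+2, loops=2, term = A^2 * d^1
  state 1100: A-exp=+0, loops=3, term = A^0 * d^2
  state 1101: A-exp=+2, loops=2, term = A^2 * d^1
  state 1110: A-exp=+2, loops=4, term = A^2 * d^3
  state 1111: A-exp=+4, loops=3, term = A^4 * d^2
Collect the terms by A-exponent (count of states per loop number):
Powers of d = -A^2 - A^-2: d^2 = A^4 + 2 + A^-4; d^3 = -A^6 - 3*A^2 - 3*A^-2 - A^-6.
  A^4 * (d^2) = A^8 + 2*A^4 + 1
  A^2 * (3*d + d^3) = -A^8 - 6*A^4 - 6 - A^-4
  A^0 * (3 + 3*d^2) = 3*A^4 + 9 + 3*A^-4
  A^-2 * (4*d) = -4 - 4*A^-4
  A^-4 * (d^2) = 1 + 2*A^-4 + A^-8
Summing the groups: <K> = -A^4 + 1 + A^-8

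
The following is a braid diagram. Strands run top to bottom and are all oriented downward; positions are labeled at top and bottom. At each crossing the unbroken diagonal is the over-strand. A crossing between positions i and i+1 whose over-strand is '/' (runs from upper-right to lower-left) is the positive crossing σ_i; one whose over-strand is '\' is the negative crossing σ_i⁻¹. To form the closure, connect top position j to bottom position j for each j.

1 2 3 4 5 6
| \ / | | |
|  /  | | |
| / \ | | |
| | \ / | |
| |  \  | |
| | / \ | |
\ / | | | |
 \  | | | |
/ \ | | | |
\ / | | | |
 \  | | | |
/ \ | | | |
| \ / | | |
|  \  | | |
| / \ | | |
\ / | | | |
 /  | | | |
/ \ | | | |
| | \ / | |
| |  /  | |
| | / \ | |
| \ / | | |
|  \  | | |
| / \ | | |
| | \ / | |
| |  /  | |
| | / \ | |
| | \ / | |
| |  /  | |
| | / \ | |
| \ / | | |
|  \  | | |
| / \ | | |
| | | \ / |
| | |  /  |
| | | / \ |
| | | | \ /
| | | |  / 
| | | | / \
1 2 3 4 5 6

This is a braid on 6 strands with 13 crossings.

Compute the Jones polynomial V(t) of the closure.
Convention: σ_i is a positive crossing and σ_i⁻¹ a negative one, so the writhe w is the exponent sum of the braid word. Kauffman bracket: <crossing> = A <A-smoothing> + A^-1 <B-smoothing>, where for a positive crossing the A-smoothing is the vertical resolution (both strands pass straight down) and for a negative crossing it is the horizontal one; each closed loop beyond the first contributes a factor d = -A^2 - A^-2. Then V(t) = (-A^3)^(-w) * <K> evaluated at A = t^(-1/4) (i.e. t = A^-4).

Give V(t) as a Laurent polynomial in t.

Reading the diagram top to bottom ('/'-over between positions i,i+1 = s_i, '\'-over = s_i^-1): braid word = s2 s3^-1 s1^-1 s1^-1 s2^-1 s1 s3 s2^-1 s3 s3 s2^-1 s4 s5.
The presented braid s2 s3^-1 s1^-1 s1^-1 s2^-1 s1 s3 s2^-1 s3 s3 s2^-1 s4 s5 on 6 strands reduces by inverse Markov moves (closure unchanged at each step):
  Destabilize: the word has the form β·s5 where s5 occurs only as the final letter (β ∈ B_5); drop it and the last strand → 5 strands.
  Destabilize: the word has the form β·s4 where s4 occurs only as the final letter (β ∈ B_4); drop it and the last strand → 4 strands.
  Deconjugate: the word is γ·β·γ⁻¹ with γ = s2 s3^-1 (prefix) and γ⁻¹ = s3 s2^-1 (suffix); strip both.
Reduced to β = s1^-1 s1^-1 s2^-1 s1 s3 s2^-1 s3 on 4 strands, 7 crossings.
Compute on β:
Braid: s1^-1 s1^-1 s2^-1 s1 s3 s2^-1 s3 on 4 strands, 7 crossings.
Writhe w = (#positive) - (#negative) = 3 - 4 = -1.
State-sum expansion of <K>. There are 2^7 = 128 states.
Smooth each crossing (0=||, 1=⌣⌢); contribution A^(Σ sign_k(1-2s_k)) * d^(L-1).
Tabulate the states by total A-exponent and number of loops L (A-exp: L × count):
  A^7: L=4 ×1
  A^5: L=3 ×7
  A^3: L=2 ×17, L=4 ×4
  A^1: L=1 ×14, L=3 ×20, L=5 ×1
  A^-1: L=2 ×27, L=4 ×8
  A^-3: L=1 ×5, L=3 ×15, L=5 ×1
  A^-5: L=2 ×4, L=4 ×3
  A^-7: L=3 ×1
Each group contributes A^e * Σ count * d^(L-1):
Powers of d = -A^2 - A^-2: d^2 = A^4 + 2 + A^-4; d^3 = -A^6 - 3*A^2 - 3*A^-2 - A^-6; d^4 = A^8 + 4*A^4 + 6 + 4*A^-4 + A^-8.
  A^7 * (d^3) = -A^13 - 3*A^9 - 3*A^5 - A
  A^5 * (7*d^2) = 7*A^9 + 14*A^5 + 7*A
  A^3 * (17*d + 4*d^3) = -4*A^9 - 29*A^5 - 29*A - 4*A^-3
  A^1 * (14 + 20*d^2 + d^4) = A^9 + 24*A^5 + 60*A + 24*A^-3 + A^-7
  A^-1 * (27*d + 8*d^3) = -8*A^5 - 51*A - 51*A^-3 - 8*A^-7
  A^-3 * (5 + 15*d^2 + d^4) = A^5 + 19*A + 41*A^-3 + 19*A^-7 + A^-11
  A^-5 * (4*d + 3*d^3) = -3*A - 13*A^-3 - 13*A^-7 - 3*A^-11
  A^-7 * (d^2) = A^-3 + 2*A^-7 + A^-11
Summing the groups: <K> = -A^13 + A^9 - A^5 + 2*A - 2*A^-3 + A^-7 - A^-11
Normalise by the writhe: (-A^3)^(-w) = (-A^3)^(1) = -A^3, so f(A) = -A^3 * <K> = A^16 - A^12 + A^8 - 2*A^4 + 2 - A^-4 + A^-8.
Substitute A = t^(-1/4), i.e. A^e → t^(-e/4): V(t) = t^2 - t + 2 - 2*t^-1 + t^-2 - t^-3 + t^-4

Answer: t^2 - t + 2 - 2*t^-1 + t^-2 - t^-3 + t^-4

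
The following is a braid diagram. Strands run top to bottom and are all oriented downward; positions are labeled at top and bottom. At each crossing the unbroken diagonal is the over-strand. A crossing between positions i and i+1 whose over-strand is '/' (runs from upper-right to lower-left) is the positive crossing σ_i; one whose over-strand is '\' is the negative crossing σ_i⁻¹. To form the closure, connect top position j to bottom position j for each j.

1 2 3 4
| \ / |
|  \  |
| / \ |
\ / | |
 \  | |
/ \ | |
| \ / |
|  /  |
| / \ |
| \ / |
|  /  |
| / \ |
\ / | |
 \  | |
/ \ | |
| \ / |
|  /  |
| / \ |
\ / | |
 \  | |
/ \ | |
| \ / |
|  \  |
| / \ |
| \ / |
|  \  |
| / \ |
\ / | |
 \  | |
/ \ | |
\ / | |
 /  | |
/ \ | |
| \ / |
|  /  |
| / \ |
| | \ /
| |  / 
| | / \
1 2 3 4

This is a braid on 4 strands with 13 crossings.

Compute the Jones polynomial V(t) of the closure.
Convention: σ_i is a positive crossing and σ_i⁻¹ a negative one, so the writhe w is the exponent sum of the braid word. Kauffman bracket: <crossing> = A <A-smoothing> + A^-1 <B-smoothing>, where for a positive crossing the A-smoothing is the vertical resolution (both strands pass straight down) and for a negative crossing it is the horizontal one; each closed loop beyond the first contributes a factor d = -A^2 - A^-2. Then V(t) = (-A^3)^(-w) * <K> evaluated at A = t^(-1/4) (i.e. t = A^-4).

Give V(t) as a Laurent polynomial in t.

-t + 2 - t^-1 + 2*t^-2 - t^-3 + t^-4 - t^-5

Derivation:
Reading the diagram top to bottom ('/'-over between positions i,i+1 = s_i, '\'-over = s_i^-1): braid word = s2^-1 s1^-1 s2 s2 s1^-1 s2 s1^-1 s2^-1 s2^-1 s1^-1 s1 s2 s3.
The presented braid s2^-1 s1^-1 s2 s2 s1^-1 s2 s1^-1 s2^-1 s2^-1 s1^-1 s1 s2 s3 on 4 strands reduces by inverse Markov moves (closure unchanged at each step):
  Destabilize: the word has the form β·s3 where s3 occurs only as the final letter (β ∈ B_3); drop it and the last strand → 3 strands.
  Deconjugate: the word is γ·β·γ⁻¹ with γ = s2^-1 s1^-1 (prefix) and γ⁻¹ = s1 s2 (suffix); strip both.
Reduced to β = s2 s2 s1^-1 s2 s1^-1 s2^-1 s2^-1 s1^-1 on 3 strands, 8 crossings.
Compute on β:
Braid: s2 s2 s1^-1 s2 s1^-1 s2^-1 s2^-1 s1^-1 on 3 strands, 8 crossings.
Writhe w = (#positive) - (#negative) = 3 - 5 = -2.
Enumerate smoothing states for the bracket polynomial. There are 2^8 = 256 states.
Each crossing splits two ways (0=vertical, 1=horizontal). The state's weight is A^(#A-smoothings - #B-smoothings) * d^(loops - 1).
Tabulate the states by total A-exponent and number of loops L (A-exp: L × count):
  A^8: L=4 ×1
  A^6: L=3 ×8
  A^4: L=2 ×23, L=4 ×5
  A^2: L=1 ×22, L=3 ×33, L=5 ×1
  A^0: L=2 ×52, L=4 ×18
  A^-2: L=1 ×13, L=3 ×37, L=5 ×6
  A^-4: L=2 ×14, L=4 ×13, L=6 ×1
  A^-6: L=3 ×6, L=5 ×2
  A^-8: L=4 ×1
Each group contributes A^e * Σ count * d^(L-1):
Powers of d = -A^2 - A^-2: d^2 = A^4 + 2 + A^-4; d^3 = -A^6 - 3*A^2 - 3*A^-2 - A^-6; d^4 = A^8 + 4*A^4 + 6 + 4*A^-4 + A^-8; d^5 = -A^10 - 5*A^6 - 10*A^2 - 10*A^-2 - 5*A^-6 - A^-10.
  A^8 * (d^3) = -A^14 - 3*A^10 - 3*A^6 - A^2
  A^6 * (8*d^2) = 8*A^10 + 16*A^6 + 8*A^2
  A^4 * (23*d + 5*d^3) = -5*A^10 - 38*A^6 - 38*A^2 - 5*A^-2
  A^2 * (22 + 33*d^2 + d^4) = A^10 + 37*A^6 + 94*A^2 + 37*A^-2 + A^-6
  A^0 * (52*d + 18*d^3) = -18*A^6 - 106*A^2 - 106*A^-2 - 18*A^-6
  A^-2 * (13 + 37*d^2 + 6*d^4) = 6*A^6 + 61*A^2 + 123*A^-2 + 61*A^-6 + 6*A^-10
  A^-4 * (14*d + 13*d^3 + d^5) = -A^6 - 18*A^2 - 63*A^-2 - 63*A^-6 - 18*A^-10 - A^-14
  A^-6 * (6*d^2 + 2*d^4) = 2*A^2 + 14*A^-2 + 24*A^-6 + 14*A^-10 + 2*A^-14
  A^-8 * (d^3) = -A^-2 - 3*A^-6 - 3*A^-10 - A^-14
Summing the groups: <K> = -A^14 + A^10 - A^6 + 2*A^2 - A^-2 + 2*A^-6 - A^-10
Normalise by the writhe: (-A^3)^(-w) = (-A^3)^(2) = A^6, so f(A) = A^6 * <K> = -A^20 + A^16 - A^12 + 2*A^8 - A^4 + 2 - A^-4.
Substitute A = t^(-1/4), i.e. A^e → t^(-e/4): V(t) = -t + 2 - t^-1 + 2*t^-2 - t^-3 + t^-4 - t^-5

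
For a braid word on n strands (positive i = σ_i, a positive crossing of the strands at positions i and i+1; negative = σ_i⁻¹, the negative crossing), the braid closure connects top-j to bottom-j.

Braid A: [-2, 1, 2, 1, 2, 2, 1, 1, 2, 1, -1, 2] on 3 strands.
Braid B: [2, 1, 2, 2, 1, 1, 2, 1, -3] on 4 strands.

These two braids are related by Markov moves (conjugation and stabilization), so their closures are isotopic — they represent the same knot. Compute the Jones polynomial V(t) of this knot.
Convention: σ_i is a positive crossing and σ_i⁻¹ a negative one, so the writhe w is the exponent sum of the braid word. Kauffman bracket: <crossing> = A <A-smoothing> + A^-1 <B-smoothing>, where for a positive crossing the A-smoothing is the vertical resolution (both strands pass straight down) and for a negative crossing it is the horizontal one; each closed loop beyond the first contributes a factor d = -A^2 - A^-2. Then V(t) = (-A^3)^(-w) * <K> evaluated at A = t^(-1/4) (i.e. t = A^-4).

-t^8 + t^5 + t^3

Derivation:
Markov-equivalent braids have isotopic closures, hence identical knot invariants. Strip the Markov moves from each word to reach a common short braid β, then compute V(t) once on β.
Braid A: s2^-1 s1 s2 s1 s2 s2 s1 s1 s2 s1 s1^-1 s2 on 3 strands reduces by inverse Markov moves (closure unchanged at each step):
  Deconjugate: the word is γ·β·γ⁻¹ with γ = s2^-1 s1 (prefix) and γ⁻¹ = s1^-1 s2 (suffix); strip both.
Reduced to β = s2 s1 s2 s2 s1 s1 s2 s1 on 3 strands, 8 crossings.
Braid B: s2 s1 s2 s2 s1 s1 s2 s1 s3^-1 on 4 strands reduces by inverse Markov moves (closure unchanged at each step):
  Destabilize: the word has the form β·s3^-1 where s3^-1 occurs only as the final letter (β ∈ B_3); drop it and the last strand → 3 strands.
Reduced to β = s2 s1 s2 s2 s1 s1 s2 s1 on 3 strands, 8 crossings.
Both give the same β = s2 s1 s2 s2 s1 s1 s2 s1 on 3 strands, so one state sum suffices:
Braid: s2 s1 s2 s2 s1 s1 s2 s1 on 3 strands, 8 crossings.
Writhe w = (#positive) - (#negative) = 8 - 0 = 8.
Computing the Kauffman bracket via state sum. There are 2^8 = 256 states.
For each crossing: s=0 is the vertical smoothing, s=1 horizontal. Crossing k contributes A^(sign_k * (1 - 2*s_k)); loop factor d = -A^2 - A^-2.
Tabulate the states by total A-exponent and number of loops L (A-exp: L × count):
  A^8: L=3 ×1
  A^6: L=2 ×8
  A^4: L=1 ×16, L=3 ×12
  A^2: L=2 ×48, L=4 ×8
  A^0: L=1 ×17, L=3 ×51, L=5 ×2
  A^-2: L=2 ×34, L=4 ×22
  A^-4: L=1 ×4, L=3 ×21, L=5 ×3
  A^-6: L=2 ×4, L=4 ×4
  A^-8: L=3 ×1
Each group contributes A^e * Σ count * d^(L-1):
Powers of d = -A^2 - A^-2: d^2 = A^4 + 2 + A^-4; d^3 = -A^6 - 3*A^2 - 3*A^-2 - A^-6; d^4 = A^8 + 4*A^4 + 6 + 4*A^-4 + A^-8.
  A^8 * (d^2) = A^12 + 2*A^8 + A^4
  A^6 * (8*d) = -8*A^8 - 8*A^4
  A^4 * (16 + 12*d^2) = 12*A^8 + 40*A^4 + 12
  A^2 * (48*d + 8*d^3) = -8*A^8 - 72*A^4 - 72 - 8*A^-4
  A^0 * (17 + 51*d^2 + 2*d^4) = 2*A^8 + 59*A^4 + 131 + 59*A^-4 + 2*A^-8
  A^-2 * (34*d + 22*d^3) = -22*A^4 - 100 - 100*A^-4 - 22*A^-8
  A^-4 * (4 + 21*d^2 + 3*d^4) = 3*A^4 + 33 + 64*A^-4 + 33*A^-8 + 3*A^-12
  A^-6 * (4*d + 4*d^3) = -4 - 16*A^-4 - 16*A^-8 - 4*A^-12
  A^-8 * (d^2) = A^-4 + 2*A^-8 + A^-12
Summing the groups: <K> = A^12 + A^4 - A^-8
Normalise by the writhe: (-A^3)^(-w) = (-A^3)^(-8) = A^-24, so f(A) = A^-24 * <K> = A^-12 + A^-20 - A^-32.
Substitute A = t^(-1/4), i.e. A^e → t^(-e/4): V(t) = -t^8 + t^5 + t^3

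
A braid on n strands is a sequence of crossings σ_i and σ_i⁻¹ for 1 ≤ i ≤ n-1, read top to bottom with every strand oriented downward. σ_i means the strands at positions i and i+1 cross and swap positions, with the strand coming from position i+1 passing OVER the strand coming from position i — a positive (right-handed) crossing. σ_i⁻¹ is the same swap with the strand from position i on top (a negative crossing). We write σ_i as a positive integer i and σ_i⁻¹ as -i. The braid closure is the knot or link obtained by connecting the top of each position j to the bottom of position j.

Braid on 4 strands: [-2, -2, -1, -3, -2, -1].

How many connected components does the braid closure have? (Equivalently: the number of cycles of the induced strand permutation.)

2

Derivation:
Track the strand permutation on 4 strands, starting from identity.
  step 1: s2^-1 swaps positions 2,3 -> [1 3 2 4]
  step 2: s2^-1 swaps positions 2,3 -> [1 2 3 4]
  step 3: s1^-1 swaps positions 1,2 -> [2 1 3 4]
  step 4: s3^-1 swaps positions 3,4 -> [2 1 4 3]
  step 5: s2^-1 swaps positions 2,3 -> [2 4 1 3]
  step 6: s1^-1 swaps positions 1,2 -> [4 2 1 3]
Final permutation (position -> original strand): [4 2 1 3]
Closure components = cycle count of this permutation = 2.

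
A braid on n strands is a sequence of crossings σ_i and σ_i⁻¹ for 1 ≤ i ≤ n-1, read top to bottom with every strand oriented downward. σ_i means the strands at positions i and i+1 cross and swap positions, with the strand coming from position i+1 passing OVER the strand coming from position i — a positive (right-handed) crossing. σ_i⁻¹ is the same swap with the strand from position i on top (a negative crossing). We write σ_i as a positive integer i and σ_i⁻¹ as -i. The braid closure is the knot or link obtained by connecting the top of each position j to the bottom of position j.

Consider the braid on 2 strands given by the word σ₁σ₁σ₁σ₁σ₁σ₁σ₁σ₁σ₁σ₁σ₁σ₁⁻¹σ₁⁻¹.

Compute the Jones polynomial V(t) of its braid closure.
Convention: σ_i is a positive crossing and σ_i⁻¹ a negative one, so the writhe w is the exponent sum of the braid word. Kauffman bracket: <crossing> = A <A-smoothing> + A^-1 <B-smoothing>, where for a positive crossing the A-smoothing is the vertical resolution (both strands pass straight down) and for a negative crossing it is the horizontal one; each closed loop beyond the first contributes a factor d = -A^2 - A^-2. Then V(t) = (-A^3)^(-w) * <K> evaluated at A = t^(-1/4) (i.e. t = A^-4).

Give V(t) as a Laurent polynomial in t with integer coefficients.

The presented braid s1 s1 s1 s1 s1 s1 s1 s1 s1 s1 s1 s1^-1 s1^-1 on 2 strands reduces by inverse Markov moves (closure unchanged at each step):
  Deconjugate: the word is γ·β·γ⁻¹ with γ = s1 s1 (prefix) and γ⁻¹ = s1^-1 s1^-1 (suffix); strip both.
Reduced to β = s1 s1 s1 s1 s1 s1 s1 s1 s1 on 2 strands, 9 crossings.
Compute on β:
Braid: s1 s1 s1 s1 s1 s1 s1 s1 s1 on 2 strands, 9 crossings.
Writhe w = (#positive) - (#negative) = 9 - 0 = 9.
Computing the Kauffman bracket via state sum. There are 2^9 = 512 states.
For each crossing: s=0 is the vertical smoothing, s=1 horizontal. Crossing k contributes A^(sign_k * (1 - 2*s_k)); loop factor d = -A^2 - A^-2.
Tabulate the states by total A-exponent and number of loops L (A-exp: L × count):
  A^9: L=2 ×1
  A^7: L=1 ×9
  A^5: L=2 ×36
  A^3: L=3 ×84
  A^1: L=4 ×126
  A^-1: L=5 ×126
  A^-3: L=6 ×84
  A^-5: L=7 ×36
  A^-7: L=8 ×9
  A^-9: L=9 ×1
Each group contributes A^e * Σ count * d^(L-1):
Powers of d = -A^2 - A^-2: d^2 = A^4 + 2 + A^-4; d^3 = -A^6 - 3*A^2 - 3*A^-2 - A^-6; d^4 = A^8 + 4*A^4 + 6 + 4*A^-4 + A^-8; d^5 = -A^10 - 5*A^6 - 10*A^2 - 10*A^-2 - 5*A^-6 - A^-10; d^6 = A^12 + 6*A^8 + 15*A^4 + 20 + 15*A^-4 + 6*A^-8 + A^-12; d^7 = -A^14 - 7*A^10 - 21*A^6 - 35*A^2 - 35*A^-2 - 21*A^-6 - 7*A^-10 - A^-14; d^8 = A^16 + 8*A^12 + 28*A^8 + 56*A^4 + 70 + 56*A^-4 + 28*A^-8 + 8*A^-12 + A^-16.
  A^9 * (d) = -A^11 - A^7
  A^7 * (9) = 9*A^7
  A^5 * (36*d) = -36*A^7 - 36*A^3
  A^3 * (84*d^2) = 84*A^7 + 168*A^3 + 84*A^-1
  A^1 * (126*d^3) = -126*A^7 - 378*A^3 - 378*A^-1 - 126*A^-5
  A^-1 * (126*d^4) = 126*A^7 + 504*A^3 + 756*A^-1 + 504*A^-5 + 126*A^-9
  A^-3 * (84*d^5) = -84*A^7 - 420*A^3 - 840*A^-1 - 840*A^-5 - 420*A^-9 - 84*A^-13
  A^-5 * (36*d^6) = 36*A^7 + 216*A^3 + 540*A^-1 + 720*A^-5 + 540*A^-9 + 216*A^-13 + 36*A^-17
  A^-7 * (9*d^7) = -9*A^7 - 63*A^3 - 189*A^-1 - 315*A^-5 - 315*A^-9 - 189*A^-13 - 63*A^-17 - 9*A^-21
  A^-9 * (d^8) = A^7 + 8*A^3 + 28*A^-1 + 56*A^-5 + 70*A^-9 + 56*A^-13 + 28*A^-17 + 8*A^-21 + A^-25
Summing the groups: <K> = -A^11 - A^3 + A^-1 - A^-5 + A^-9 - A^-13 + A^-17 - A^-21 + A^-25
Normalise by the writhe: (-A^3)^(-w) = (-A^3)^(-9) = -A^-27, so f(A) = -A^-27 * <K> = A^-16 + A^-24 - A^-28 + A^-32 - A^-36 + A^-40 - A^-44 + A^-48 - A^-52.
Substitute A = t^(-1/4), i.e. A^e → t^(-e/4): V(t) = -t^13 + t^12 - t^11 + t^10 - t^9 + t^8 - t^7 + t^6 + t^4

Answer: -t^13 + t^12 - t^11 + t^10 - t^9 + t^8 - t^7 + t^6 + t^4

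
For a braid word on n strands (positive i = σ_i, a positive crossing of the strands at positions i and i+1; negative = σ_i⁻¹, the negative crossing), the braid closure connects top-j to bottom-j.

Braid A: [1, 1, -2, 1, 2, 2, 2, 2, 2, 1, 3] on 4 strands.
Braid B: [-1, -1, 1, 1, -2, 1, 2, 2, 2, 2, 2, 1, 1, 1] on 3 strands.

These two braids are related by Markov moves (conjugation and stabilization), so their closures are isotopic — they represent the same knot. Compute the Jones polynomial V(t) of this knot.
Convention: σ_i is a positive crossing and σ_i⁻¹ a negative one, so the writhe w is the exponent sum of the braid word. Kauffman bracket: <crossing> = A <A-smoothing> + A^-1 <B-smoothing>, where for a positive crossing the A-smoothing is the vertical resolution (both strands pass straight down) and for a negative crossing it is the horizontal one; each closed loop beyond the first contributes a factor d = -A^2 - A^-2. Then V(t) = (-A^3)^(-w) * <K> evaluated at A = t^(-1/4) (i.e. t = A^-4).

-t^12 + 2*t^11 - 4*t^10 + 5*t^9 - 5*t^8 + 5*t^7 - 4*t^6 + 3*t^5 - t^4 + t^3

Derivation:
Markov-equivalent braids have isotopic closures, hence identical knot invariants. Strip the Markov moves from each word to reach a common short braid β, then compute V(t) once on β.
Braid A: s1 s1 s2^-1 s1 s2 s2 s2 s2 s2 s1 s3 on 4 strands reduces by inverse Markov moves (closure unchanged at each step):
  Destabilize: the word has the form β·s3 where s3 occurs only as the final letter (β ∈ B_3); drop it and the last strand → 3 strands.
Reduced to β = s1 s1 s2^-1 s1 s2 s2 s2 s2 s2 s1 on 3 strands, 10 crossings.
Braid B: s1^-1 s1^-1 s1 s1 s2^-1 s1 s2 s2 s2 s2 s2 s1 s1 s1 on 3 strands reduces by inverse Markov moves (closure unchanged at each step):
  Deconjugate: the word is γ·β·γ⁻¹ with γ = s1^-1 s1^-1 (prefix) and γ⁻¹ = s1 s1 (suffix); strip both.
Reduced to β = s1 s1 s2^-1 s1 s2 s2 s2 s2 s2 s1 on 3 strands, 10 crossings.
Both give the same β = s1 s1 s2^-1 s1 s2 s2 s2 s2 s2 s1 on 3 strands, so one state sum suffices:
Braid: s1 s1 s2^-1 s1 s2 s2 s2 s2 s2 s1 on 3 strands, 10 crossings.
Writhe w = (#positive) - (#negative) = 9 - 1 = 8.
Enumerate smoothing states for the bracket polynomial. There are 2^10 = 1024 states.
Each crossing splits two ways (0=vertical, 1=horizontal). The state's weight is A^(#A-smoothings - #B-smoothings) * d^(loops - 1).
Tabulate the states by total A-exponent and number of loops L (A-exp: L × count):
  A^10: L=2 ×1
  A^8: L=1 ×4, L=3 ×6
  A^6: L=2 ×35, L=4 ×10
  A^4: L=1 ×35, L=3 ×75, L=5 ×10
  A^2: L=2 ×115, L=4 ×90, L=6 ×5
  A^0: L=3 ×185, L=5 ×66, L=7 ×1
  A^-2: L=4 ×180, L=6 ×30
  A^-4: L=5 ×112, L=7 ×8
  A^-6: L=6 ×44, L=8 ×1
  A^-8: L=7 ×10
  A^-10: L=8 ×1
Each group contributes A^e * Σ count * d^(L-1):
Powers of d = -A^2 - A^-2: d^2 = A^4 + 2 + A^-4; d^3 = -A^6 - 3*A^2 - 3*A^-2 - A^-6; d^4 = A^8 + 4*A^4 + 6 + 4*A^-4 + A^-8; d^5 = -A^10 - 5*A^6 - 10*A^2 - 10*A^-2 - 5*A^-6 - A^-10; d^6 = A^12 + 6*A^8 + 15*A^4 + 20 + 15*A^-4 + 6*A^-8 + A^-12; d^7 = -A^14 - 7*A^10 - 21*A^6 - 35*A^2 - 35*A^-2 - 21*A^-6 - 7*A^-10 - A^-14.
  A^10 * (d) = -A^12 - A^8
  A^8 * (4 + 6*d^2) = 6*A^12 + 16*A^8 + 6*A^4
  A^6 * (35*d + 10*d^3) = -10*A^12 - 65*A^8 - 65*A^4 - 10
  A^4 * (35 + 75*d^2 + 10*d^4) = 10*A^12 + 115*A^8 + 245*A^4 + 115 + 10*A^-4
  A^2 * (115*d + 90*d^3 + 5*d^5) = -5*A^12 - 115*A^8 - 435*A^4 - 435 - 115*A^-4 - 5*A^-8
  A^0 * (185*d^2 + 66*d^4 + d^6) = A^12 + 72*A^8 + 464*A^4 + 786 + 464*A^-4 + 72*A^-8 + A^-12
  A^-2 * (180*d^3 + 30*d^5) = -30*A^8 - 330*A^4 - 840 - 840*A^-4 - 330*A^-8 - 30*A^-12
  A^-4 * (112*d^4 + 8*d^6) = 8*A^8 + 160*A^4 + 568 + 832*A^-4 + 568*A^-8 + 160*A^-12 + 8*A^-16
  A^-6 * (44*d^5 + d^7) = -A^8 - 51*A^4 - 241 - 475*A^-4 - 475*A^-8 - 241*A^-12 - 51*A^-16 - A^-20
  A^-8 * (10*d^6) = 10*A^4 + 60 + 150*A^-4 + 200*A^-8 + 150*A^-12 + 60*A^-16 + 10*A^-20
  A^-10 * (d^7) = -A^4 - 7 - 21*A^-4 - 35*A^-8 - 35*A^-12 - 21*A^-16 - 7*A^-20 - A^-24
Summing the groups: <K> = A^12 - A^8 + 3*A^4 - 4 + 5*A^-4 - 5*A^-8 + 5*A^-12 - 4*A^-16 + 2*A^-20 - A^-24
Normalise by the writhe: (-A^3)^(-w) = (-A^3)^(-8) = A^-24, so f(A) = A^-24 * <K> = A^-12 - A^-16 + 3*A^-20 - 4*A^-24 + 5*A^-28 - 5*A^-32 + 5*A^-36 - 4*A^-40 + 2*A^-44 - A^-48.
Substitute A = t^(-1/4), i.e. A^e → t^(-e/4): V(t) = -t^12 + 2*t^11 - 4*t^10 + 5*t^9 - 5*t^8 + 5*t^7 - 4*t^6 + 3*t^5 - t^4 + t^3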